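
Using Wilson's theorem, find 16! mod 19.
(18)! = (16)! × (17) × (18) ≡ -1 mod 19. So (16)! ≡ -1 × [(18)(17)]^(-1) ≡ 9 mod 19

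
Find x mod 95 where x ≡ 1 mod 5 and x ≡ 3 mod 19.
M = 5 × 19 = 95. M₁ = 19, y₁ ≡ 4 mod 5. M₂ = 5, y₂ ≡ 4 mod 19. x = 1×19×4 + 3×5×4 ≡ 41 mod 95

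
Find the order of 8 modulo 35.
Powers of 8 mod 35: 8^1≡8, 8^2≡29, 8^3≡22, 8^4≡1. So the order of 8 is 4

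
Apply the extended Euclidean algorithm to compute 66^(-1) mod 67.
Extended GCD: 66(-1) + 67(1) = 1. So 66^(-1) ≡ -1 ≡ 66 (mod 67). Verify: 66 × 66 = 4356 ≡ 1 (mod 67)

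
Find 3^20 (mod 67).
By repeated squaring (mod 67): 3^{1}≡3, 3^{2}≡9, 3^{4}≡14, 3^{8}≡62, 3^{16}≡25. Then 3^{20} = 3^{16+4} ≡ 25 × 14 ≡ 15 (mod 67)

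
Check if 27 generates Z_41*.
27^{8} ≡ 1 mod 41 and 8 < 40, so ord_41(27) = 8 ≠ 40 and 27 is not a primitive root.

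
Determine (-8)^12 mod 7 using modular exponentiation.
Using Fermat: (-8)^{6} ≡ 1 mod 7. 12 ≡ 0 mod 6. So (-8)^{12} ≡ (-8)^{0} ≡ 1 mod 7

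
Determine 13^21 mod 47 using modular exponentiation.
By repeated squaring (mod 47): 13^{1}≡13, 13^{2}≡28, 13^{4}≡32, 13^{8}≡37, 13^{16}≡6. Then 13^{21} = 13^{16+4+1} ≡ 6 × 32 × 13 ≡ 5 (mod 47)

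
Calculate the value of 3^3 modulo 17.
3^{3} = 27 ≡ 10 (mod 17)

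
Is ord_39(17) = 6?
Powers of 17 mod 39: 17^1≡17, 17^2≡16, 17^3≡38, 17^4≡22, 17^5≡23, 17^6≡1. First k with 17^k≡1 is k=6. Yes, ord_39(17) = 6.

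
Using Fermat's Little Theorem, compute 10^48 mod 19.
By Fermat: 10^{18} ≡ 1 mod 19. 48 = 2×18 + 12. So 10^{48} ≡ 10^{12} ≡ 7 mod 19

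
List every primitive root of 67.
There are φ(66) = 20 primitive roots mod 67: {2, 7, 11, 12, 13, 18, 20, 28, 31, 32, 34, 41, 44, 46, 48, 50, 51, 57, 61, 63}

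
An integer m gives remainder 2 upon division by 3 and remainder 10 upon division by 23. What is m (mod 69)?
M = 3 × 23 = 69. M₁ = 23, y₁ ≡ 2 (mod 3). M₂ = 3, y₂ ≡ 8 (mod 23). m = 2×23×2 + 10×3×8 ≡ 56 (mod 69)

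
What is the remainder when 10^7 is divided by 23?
By repeated squaring mod 23: 10^{1}≡10, 10^{2}≡8, 10^{4}≡18. Then 10^{7} = 10^{4+2+1} ≡ 18 × 8 × 10 ≡ 14 mod 23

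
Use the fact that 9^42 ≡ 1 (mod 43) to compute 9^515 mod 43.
By Fermat: 9^{42} ≡ 1 (mod 43). 515 ≡ 11 (mod 42). So 9^{515} ≡ 9^{11} ≡ 40 (mod 43)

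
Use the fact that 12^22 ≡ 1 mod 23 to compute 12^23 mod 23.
By Fermat: 12^{22} ≡ 1 mod 23. So 12^{23} = 12^{22} · 12^{1} ≡ 12^{1} ≡ 12 mod 23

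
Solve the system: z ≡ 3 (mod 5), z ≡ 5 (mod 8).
M = 5 × 8 = 40. M₁ = 8, y₁ ≡ 2 (mod 5). M₂ = 5, y₂ ≡ 5 (mod 8). z = 3×8×2 + 5×5×5 ≡ 13 (mod 40)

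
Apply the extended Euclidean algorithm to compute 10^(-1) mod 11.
Extended GCD: 10(-1) + 11(1) = 1. So 10^(-1) ≡ -1 ≡ 10 mod 11. Verify: 10 × 10 = 100 ≡ 1 mod 11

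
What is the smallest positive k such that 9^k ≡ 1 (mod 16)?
Powers of 9 mod 16: 9^1≡9, 9^2≡1. Order = 2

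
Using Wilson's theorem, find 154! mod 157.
(156)! = (154)! × (155) × (156) ≡ -1 (mod 157). So (154)! ≡ -1 × [(156)(155)]^(-1) ≡ 78 (mod 157)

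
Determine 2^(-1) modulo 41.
Since 41 is prime, by Fermat 2^(-1) ≡ 2^{39} ≡ 21 mod 41. Verify: 2 × 21 = 42 ≡ 1 mod 41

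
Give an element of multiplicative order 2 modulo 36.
19 has order 2 mod 36 since 19^{2} ≡ 1 mod 36 and no smaller power works.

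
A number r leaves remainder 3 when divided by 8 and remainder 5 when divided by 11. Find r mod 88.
M = 8 × 11 = 88. M₁ = 11, y₁ ≡ 3 mod 8. M₂ = 8, y₂ ≡ 7 mod 11. r = 3×11×3 + 5×8×7 ≡ 27 mod 88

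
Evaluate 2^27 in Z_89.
By repeated squaring mod 89: 2^{1}≡2, 2^{2}≡4, 2^{4}≡16, 2^{8}≡78, 2^{16}≡32. Then 2^{27} = 2^{16+8+2+1} ≡ 32 × 78 × 4 × 2 ≡ 32 mod 89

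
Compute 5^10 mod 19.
By repeated squaring mod 19: 5^{1}≡5, 5^{2}≡6, 5^{4}≡17, 5^{8}≡4. Then 5^{10} = 5^{8+2} ≡ 4 × 6 ≡ 5 mod 19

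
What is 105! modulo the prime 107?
(106)! = (105)! × (106) ≡ -1 mod 107. So (105)! ≡ -1 × (106)^(-1) ≡ (-1)×(-1) = 1 mod 107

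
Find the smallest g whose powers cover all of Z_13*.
g = 2. For each prime q|12: 2^{6}≡12, 2^{4}≡3, none ≡ 1, so ord_13(2) = 12 and 2 is a primitive root.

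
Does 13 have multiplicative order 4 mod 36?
Powers of 13 mod 36: 13^1≡13, 13^2≡25, 13^3≡1. Already 13^3≡1, so the order is 3 < 4. No, the actual order is 3.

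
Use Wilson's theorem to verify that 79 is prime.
(78)! mod 79 = 78. Since this equals -1 mod 79, Wilson confirms 79 is prime.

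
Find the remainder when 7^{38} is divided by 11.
By Fermat: 7^{10} ≡ 1 mod 11. 38 = 3×10 + 8. So 7^{38} ≡ 7^{8} ≡ 9 mod 11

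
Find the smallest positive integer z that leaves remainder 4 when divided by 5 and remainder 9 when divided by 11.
M = 5 × 11 = 55. M₁ = 11, y₁ ≡ 1 (mod 5). M₂ = 5, y₂ ≡ 9 (mod 11). z = 4×11×1 + 9×5×9 ≡ 9 (mod 55)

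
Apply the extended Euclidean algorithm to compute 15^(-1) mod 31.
Extended GCD: 15(-2) + 31(1) = 1. So 15^(-1) ≡ -2 ≡ 29 (mod 31). Verify: 15 × 29 = 435 ≡ 1 (mod 31)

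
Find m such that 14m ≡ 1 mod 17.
Since 17 is prime, by Fermat 14^(-1) ≡ 14^{15} ≡ 11 mod 17. Verify: 14 × 11 = 154 ≡ 1 mod 17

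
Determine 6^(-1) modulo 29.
Since 29 is prime, by Fermat 6^(-1) ≡ 6^{27} ≡ 5 (mod 29). Verify: 6 × 5 = 30 ≡ 1 (mod 29)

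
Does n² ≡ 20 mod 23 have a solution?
By Euler's criterion: 20^{11} ≡ 22 mod 23. Since this equals -1 (≡ 22), 20 is not a QR.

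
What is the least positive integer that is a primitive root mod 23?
g = 5. For each prime q|22: 5^{11}≡22, 5^{2}≡2, none ≡ 1, so ord_23(5) = 22 and 5 is a primitive root.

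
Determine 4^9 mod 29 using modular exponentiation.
By repeated squaring mod 29: 4^{1}≡4, 4^{2}≡16, 4^{4}≡24, 4^{8}≡25. Then 4^{9} = 4^{8+1} ≡ 25 × 4 ≡ 13 mod 29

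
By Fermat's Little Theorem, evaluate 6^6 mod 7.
By Fermat's Little Theorem, 6^{6} ≡ 1 (mod 7) since 7 is prime and gcd(6, 7) = 1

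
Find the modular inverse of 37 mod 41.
Since 41 is prime, by Fermat 37^(-1) ≡ 37^{39} ≡ 10 mod 41. Verify: 37 × 10 = 370 ≡ 1 mod 41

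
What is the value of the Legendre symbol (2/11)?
(2/11) = 2^{5} mod 11 = -1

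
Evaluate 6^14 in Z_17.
By repeated squaring (mod 17): 6^{1}≡6, 6^{2}≡2, 6^{4}≡4, 6^{8}≡16. Then 6^{14} = 6^{8+4+2} ≡ 16 × 4 × 2 ≡ 9 (mod 17)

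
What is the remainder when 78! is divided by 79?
By Wilson's theorem, (78)! ≡ -1 ≡ 78 (mod 79)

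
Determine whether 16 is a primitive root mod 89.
16^{11} ≡ 1 mod 89 and 11 < 88, so ord_89(16) = 11 ≠ 88 and 16 is not a primitive root.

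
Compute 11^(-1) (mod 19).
Since 19 is prime, by Fermat 11^(-1) ≡ 11^{17} ≡ 7 (mod 19). Verify: 11 × 7 = 77 ≡ 1 (mod 19)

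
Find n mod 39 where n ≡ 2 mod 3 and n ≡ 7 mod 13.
M = 3 × 13 = 39. M₁ = 13, y₁ ≡ 1 mod 3. M₂ = 3, y₂ ≡ 9 mod 13. n = 2×13×1 + 7×3×9 ≡ 20 mod 39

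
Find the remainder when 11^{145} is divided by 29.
By Fermat: 11^{28} ≡ 1 (mod 29). 145 = 5×28 + 5. So 11^{145} ≡ 11^{5} ≡ 14 (mod 29)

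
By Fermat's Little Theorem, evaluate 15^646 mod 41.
By Fermat: 15^{40} ≡ 1 (mod 41). 646 ≡ 6 (mod 40). So 15^{646} ≡ 15^{6} ≡ 5 (mod 41)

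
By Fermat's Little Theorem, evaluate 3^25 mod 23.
By Fermat: 3^{22} ≡ 1 (mod 23). So 3^{25} = 3^{22} · 3^{3} ≡ 3^{3} ≡ 4 (mod 23)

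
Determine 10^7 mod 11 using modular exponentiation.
By repeated squaring mod 11: 10^{1}≡10, 10^{2}≡1, 10^{4}≡1. Then 10^{7} = 10^{4+2+1} ≡ 1 × 1 × 10 ≡ 10 mod 11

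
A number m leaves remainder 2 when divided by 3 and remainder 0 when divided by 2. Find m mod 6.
M = 3 × 2 = 6. M₁ = 2, y₁ ≡ 2 mod 3. M₂ = 3, y₂ ≡ 1 mod 2. m = 2×2×2 + 0×3×1 ≡ 2 mod 6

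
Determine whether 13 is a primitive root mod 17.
13^{4} ≡ 1 mod 17 and 4 < 16, so ord_17(13) = 4 ≠ 16 and 13 is not a primitive root.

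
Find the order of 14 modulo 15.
Powers of 14 mod 15: 14^1≡14, 14^2≡1. ord_15(14) = 2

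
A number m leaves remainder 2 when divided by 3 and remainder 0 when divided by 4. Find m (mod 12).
M = 3 × 4 = 12. M₁ = 4, y₁ ≡ 1 (mod 3). M₂ = 3, y₂ ≡ 3 (mod 4). m = 2×4×1 + 0×3×3 ≡ 8 (mod 12)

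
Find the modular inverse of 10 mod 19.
Since 19 is prime, by Fermat 10^(-1) ≡ 10^{17} ≡ 2 (mod 19). Verify: 10 × 2 = 20 ≡ 1 (mod 19)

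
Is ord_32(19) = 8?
Powers of 19 mod 32: 19^1≡19, 19^2≡9, 19^3≡11, 19^4≡17, 19^5≡3, 19^6≡25, 19^7≡27, 19^8≡1. First k with 19^k≡1 is k=8. Yes, ord_32(19) = 8.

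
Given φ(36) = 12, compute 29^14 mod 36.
By Euler: 29^{12} ≡ 1 (mod 36) since gcd(29, 36) = 1. 14 = 1×12 + 2. So 29^{14} ≡ 29^{2} ≡ 13 (mod 36)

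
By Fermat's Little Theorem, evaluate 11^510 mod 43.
By Fermat: 11^{42} ≡ 1 (mod 43). 510 ≡ 6 (mod 42). So 11^{510} ≡ 11^{6} ≡ 4 (mod 43)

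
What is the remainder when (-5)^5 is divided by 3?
Using Fermat: (-5)^{2} ≡ 1 (mod 3). 5 ≡ 1 (mod 2). So (-5)^{5} ≡ (-5)^{1} ≡ 1 (mod 3)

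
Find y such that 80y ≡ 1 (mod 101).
Since 101 is prime, by Fermat 80^(-1) ≡ 80^{99} ≡ 24 (mod 101). Verify: 80 × 24 = 1920 ≡ 1 (mod 101)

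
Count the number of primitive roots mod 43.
A prime p has φ(p-1) primitive roots; here φ(42) = 12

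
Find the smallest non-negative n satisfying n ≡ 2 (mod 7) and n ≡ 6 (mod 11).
M = 7 × 11 = 77. M₁ = 11, y₁ ≡ 2 (mod 7). M₂ = 7, y₂ ≡ 8 (mod 11). n = 2×11×2 + 6×7×8 ≡ 72 (mod 77)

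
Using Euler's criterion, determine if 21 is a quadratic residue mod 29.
By Euler's criterion: 21^{14} ≡ 28 mod 29. Since this equals -1 (≡ 28), 21 is not a QR.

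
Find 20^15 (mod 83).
By repeated squaring (mod 83): 20^{1}≡20, 20^{2}≡68, 20^{4}≡59, 20^{8}≡78. Then 20^{15} = 20^{8+4+2+1} ≡ 78 × 59 × 68 × 20 ≡ 22 (mod 83)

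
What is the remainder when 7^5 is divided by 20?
By repeated squaring (mod 20): 7^{1}≡7, 7^{2}≡9, 7^{4}≡1. Then 7^{5} = 7^{4+1} ≡ 1 × 7 ≡ 7 (mod 20)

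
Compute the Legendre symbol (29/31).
(29/31) = 29^{15} mod 31 = -1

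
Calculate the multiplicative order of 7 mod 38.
Powers of 7 mod 38: 7^1≡7, 7^2≡11, 7^3≡1. Order = 3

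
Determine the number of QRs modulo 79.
The squaring map on Z_79* is 2-to-1, so there are (78)/2 = 39 QRs.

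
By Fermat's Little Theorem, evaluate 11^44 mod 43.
By Fermat: 11^{42} ≡ 1 (mod 43). So 11^{44} = 11^{42} · 11^{2} ≡ 11^{2} ≡ 35 (mod 43)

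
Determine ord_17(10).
Powers of 10 mod 17: 10^1≡10, 10^2≡15, 10^3≡14, 10^4≡4, 10^5≡6, 10^6≡9, 10^7≡5, 10^8≡16, 10^9≡7, 10^10≡2, 10^11≡3, 10^12≡13, 10^13≡11, 10^14≡8, 10^15≡12, 10^16≡1. So the order of 10 is 16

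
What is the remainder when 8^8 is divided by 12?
By repeated squaring (mod 12): 8^{1}≡8, 8^{2}≡4, 8^{4}≡4, 8^{8}≡4. So 8^{8} ≡ 4 (mod 12)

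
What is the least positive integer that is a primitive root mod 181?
g = 2. Powers: [2, 4, 8, 16, 32, 64, ...] generates all 180 non-zero residues.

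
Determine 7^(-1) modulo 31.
Since 31 is prime, by Fermat 7^(-1) ≡ 7^{29} ≡ 9 mod 31. Verify: 7 × 9 = 63 ≡ 1 mod 31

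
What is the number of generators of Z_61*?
There are φ(61-1) = φ(60) = 16 primitive roots modulo 61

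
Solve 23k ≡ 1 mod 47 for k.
Since 47 is prime, by Fermat 23^(-1) ≡ 23^{45} ≡ 45 mod 47. Verify: 23 × 45 = 1035 ≡ 1 mod 47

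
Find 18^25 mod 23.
Using Fermat: 18^{22} ≡ 1 mod 23. 25 ≡ 3 mod 22. So 18^{25} ≡ 18^{3} ≡ 13 mod 23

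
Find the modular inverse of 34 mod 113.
Since 113 is prime, by Fermat 34^(-1) ≡ 34^{111} ≡ 10 (mod 113). Verify: 34 × 10 = 340 ≡ 1 (mod 113)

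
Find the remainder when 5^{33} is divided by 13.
By Fermat: 5^{12} ≡ 1 mod 13. 33 = 2×12 + 9. So 5^{33} ≡ 5^{9} ≡ 5 mod 13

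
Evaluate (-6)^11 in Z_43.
By repeated squaring mod 43: (-6)^{1}≡37, (-6)^{2}≡36, (-6)^{4}≡6, (-6)^{8}≡36. Then (-6)^{11} = (-6)^{8+2+1} ≡ 36 × 36 × 37 ≡ 7 mod 43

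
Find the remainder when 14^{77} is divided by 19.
By Fermat: 14^{18} ≡ 1 (mod 19). 77 = 4×18 + 5. So 14^{77} ≡ 14^{5} ≡ 10 (mod 19)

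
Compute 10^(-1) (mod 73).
Since 73 is prime, by Fermat 10^(-1) ≡ 10^{71} ≡ 22 (mod 73). Verify: 10 × 22 = 220 ≡ 1 (mod 73)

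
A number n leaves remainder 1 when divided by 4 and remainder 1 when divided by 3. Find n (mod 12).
M = 4 × 3 = 12. M₁ = 3, y₁ ≡ 3 (mod 4). M₂ = 4, y₂ ≡ 1 (mod 3). n = 1×3×3 + 1×4×1 ≡ 1 (mod 12)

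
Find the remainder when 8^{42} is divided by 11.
By Fermat: 8^{10} ≡ 1 (mod 11). 42 = 4×10 + 2. So 8^{42} ≡ 8^{2} ≡ 9 (mod 11)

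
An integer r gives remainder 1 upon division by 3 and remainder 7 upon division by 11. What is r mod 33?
M = 3 × 11 = 33. M₁ = 11, y₁ ≡ 2 mod 3. M₂ = 3, y₂ ≡ 4 mod 11. r = 1×11×2 + 7×3×4 ≡ 7 mod 33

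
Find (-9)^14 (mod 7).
Using Fermat: (-9)^{6} ≡ 1 (mod 7). 14 ≡ 2 (mod 6). So (-9)^{14} ≡ (-9)^{2} ≡ 4 (mod 7)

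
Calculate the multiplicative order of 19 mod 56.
Powers of 19 mod 56: 19^1≡19, 19^2≡25, 19^3≡27, 19^4≡9, 19^5≡3, 19^6≡1. ord_56(19) = 6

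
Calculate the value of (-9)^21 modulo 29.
By repeated squaring (mod 29): (-9)^{1}≡20, (-9)^{2}≡23, (-9)^{4}≡7, (-9)^{8}≡20, (-9)^{16}≡23. Then (-9)^{21} = (-9)^{16+4+1} ≡ 23 × 7 × 20 ≡ 1 (mod 29)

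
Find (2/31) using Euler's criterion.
(2/31) = 2^{15} mod 31 = 1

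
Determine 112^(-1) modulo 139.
Since 139 is prime, by Fermat 112^(-1) ≡ 112^{137} ≡ 36 mod 139. Verify: 112 × 36 = 4032 ≡ 1 mod 139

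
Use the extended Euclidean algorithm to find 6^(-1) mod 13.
Extended GCD: 6(-2) + 13(1) = 1. So 6^(-1) ≡ -2 ≡ 11 (mod 13). Verify: 6 × 11 = 66 ≡ 1 (mod 13)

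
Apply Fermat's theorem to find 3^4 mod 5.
By Fermat's Little Theorem, 3^{4} ≡ 1 mod 5 since 5 is prime and gcd(3, 5) = 1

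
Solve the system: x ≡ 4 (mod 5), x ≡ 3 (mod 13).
M = 5 × 13 = 65. M₁ = 13, y₁ ≡ 2 (mod 5). M₂ = 5, y₂ ≡ 8 (mod 13). x = 4×13×2 + 3×5×8 ≡ 29 (mod 65)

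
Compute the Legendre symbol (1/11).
(1/11) = 1^{5} mod 11 = 1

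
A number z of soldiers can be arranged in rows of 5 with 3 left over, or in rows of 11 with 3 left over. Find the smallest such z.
M = 5 × 11 = 55. M₁ = 11, y₁ ≡ 1 mod 5. M₂ = 5, y₂ ≡ 9 mod 11. z = 3×11×1 + 3×5×9 ≡ 3 mod 55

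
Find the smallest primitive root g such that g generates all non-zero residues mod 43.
g = 3. Powers: [3, 9, 27, 38, 28, 41, 37, ...] generates all 42 non-zero residues.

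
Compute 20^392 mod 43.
Using Fermat: 20^{42} ≡ 1 (mod 43). 392 ≡ 14 (mod 42). So 20^{392} ≡ 20^{14} ≡ 36 (mod 43)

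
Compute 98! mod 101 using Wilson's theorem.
(100)! = (98)! × (99) × (100) ≡ -1 mod 101. So (98)! ≡ -1 × [(100)(99)]^(-1) ≡ 50 mod 101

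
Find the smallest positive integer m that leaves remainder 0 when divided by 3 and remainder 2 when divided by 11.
M = 3 × 11 = 33. M₁ = 11, y₁ ≡ 2 mod 3. M₂ = 3, y₂ ≡ 4 mod 11. m = 0×11×2 + 2×3×4 ≡ 24 mod 33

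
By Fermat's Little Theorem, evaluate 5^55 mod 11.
By Fermat: 5^{10} ≡ 1 mod 11. 55 = 5×10 + 5. So 5^{55} ≡ 5^{5} ≡ 1 mod 11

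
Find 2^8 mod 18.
By repeated squaring mod 18: 2^{1}≡2, 2^{2}≡4, 2^{4}≡16, 2^{8}≡4. So 2^{8} ≡ 4 mod 18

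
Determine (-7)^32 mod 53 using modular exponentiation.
By repeated squaring (mod 53): (-7)^{1}≡46, (-7)^{2}≡49, (-7)^{4}≡16, (-7)^{8}≡44, (-7)^{16}≡28, (-7)^{32}≡42. So (-7)^{32} ≡ 42 (mod 53)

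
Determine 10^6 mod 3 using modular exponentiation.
Using Fermat: 10^{2} ≡ 1 mod 3. 6 ≡ 0 mod 2. So 10^{6} ≡ 10^{0} ≡ 1 mod 3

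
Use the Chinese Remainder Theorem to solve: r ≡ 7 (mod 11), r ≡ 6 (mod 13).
M = 11 × 13 = 143. M₁ = 13, y₁ ≡ 6 (mod 11). M₂ = 11, y₂ ≡ 6 (mod 13). r = 7×13×6 + 6×11×6 ≡ 84 (mod 143)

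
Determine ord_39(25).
Powers of 25 mod 39: 25^1≡25, 25^2≡1. So the order of 25 is 2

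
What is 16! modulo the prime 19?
(18)! = (16)! × (17) × (18) ≡ -1 mod 19. So (16)! ≡ -1 × [(18)(17)]^(-1) ≡ 9 mod 19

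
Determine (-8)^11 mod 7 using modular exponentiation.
Using Fermat: (-8)^{6} ≡ 1 (mod 7). 11 ≡ 5 (mod 6). So (-8)^{11} ≡ (-8)^{5} ≡ 6 (mod 7)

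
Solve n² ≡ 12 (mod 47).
The square roots of 12 mod 47 are 24 and 23. Verify: 24² = 576 ≡ 12 (mod 47)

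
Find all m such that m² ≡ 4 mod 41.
The square roots of 4 mod 41 are 2 and 39. Verify: 2² = 4 ≡ 4 mod 41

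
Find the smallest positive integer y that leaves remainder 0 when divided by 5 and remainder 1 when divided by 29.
M = 5 × 29 = 145. M₁ = 29, y₁ ≡ 4 mod 5. M₂ = 5, y₂ ≡ 6 mod 29. y = 0×29×4 + 1×5×6 ≡ 30 mod 145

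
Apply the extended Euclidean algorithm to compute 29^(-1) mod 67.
Extended GCD: 29(-30) + 67(13) = 1. So 29^(-1) ≡ -30 ≡ 37 (mod 67). Verify: 29 × 37 = 1073 ≡ 1 (mod 67)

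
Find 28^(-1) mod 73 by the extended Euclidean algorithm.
Extended GCD: 28(-13) + 73(5) = 1. So 28^(-1) ≡ -13 ≡ 60 mod 73. Verify: 28 × 60 = 1680 ≡ 1 mod 73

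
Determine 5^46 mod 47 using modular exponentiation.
Using Fermat: 5^{46} ≡ 1 mod 47. 46 ≡ 0 mod 46. So 5^{46} ≡ 5^{0} ≡ 1 mod 47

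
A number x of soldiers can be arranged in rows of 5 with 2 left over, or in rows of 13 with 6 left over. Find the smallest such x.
M = 5 × 13 = 65. M₁ = 13, y₁ ≡ 2 (mod 5). M₂ = 5, y₂ ≡ 8 (mod 13). x = 2×13×2 + 6×5×8 ≡ 32 (mod 65)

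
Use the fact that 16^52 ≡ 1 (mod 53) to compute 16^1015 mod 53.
By Fermat: 16^{52} ≡ 1 (mod 53). 1015 ≡ 27 (mod 52). So 16^{1015} ≡ 16^{27} ≡ 16 (mod 53)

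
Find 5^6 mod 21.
By repeated squaring mod 21: 5^{1}≡5, 5^{2}≡4, 5^{4}≡16. Then 5^{6} = 5^{4+2} ≡ 16 × 4 ≡ 1 mod 21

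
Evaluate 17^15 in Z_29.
By repeated squaring (mod 29): 17^{1}≡17, 17^{2}≡28, 17^{4}≡1, 17^{8}≡1. Then 17^{15} = 17^{8+4+2+1} ≡ 1 × 1 × 28 × 17 ≡ 12 (mod 29)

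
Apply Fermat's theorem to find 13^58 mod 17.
By Fermat: 13^{16} ≡ 1 mod 17. 58 = 3×16 + 10. So 13^{58} ≡ 13^{10} ≡ 16 mod 17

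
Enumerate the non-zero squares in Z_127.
QRs mod 127: {1, 2, 4, 8, 9, 11, 13, 15, 16, 17, 18, 19, 21, 22, 25, 26, 30, 31, 32, 34, 35, 36, 37, 38, 41, 42, 44, 47, 49, 50, 52, 60, 61, 62, 64, 68, 69, 70, 71, 72, 73, 74, 76, 79, 81, 82, 84, 87, 88, 94, 98, 99, 100, 103, 104, 107, 113, 115, 117, 120, 121, 122, 124}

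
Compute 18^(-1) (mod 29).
Since 29 is prime, by Fermat 18^(-1) ≡ 18^{27} ≡ 21 (mod 29). Verify: 18 × 21 = 378 ≡ 1 (mod 29)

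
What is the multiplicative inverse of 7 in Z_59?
Since 59 is prime, by Fermat 7^(-1) ≡ 7^{57} ≡ 17 (mod 59). Verify: 7 × 17 = 119 ≡ 1 (mod 59)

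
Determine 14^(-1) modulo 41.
Since 41 is prime, by Fermat 14^(-1) ≡ 14^{39} ≡ 3 mod 41. Verify: 14 × 3 = 42 ≡ 1 mod 41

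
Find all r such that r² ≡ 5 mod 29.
The square roots of 5 mod 29 are 18 and 11. Verify: 18² = 324 ≡ 5 mod 29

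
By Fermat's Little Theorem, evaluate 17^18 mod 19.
By Fermat's Little Theorem, 17^{18} ≡ 1 (mod 19) since 19 is prime and gcd(17, 19) = 1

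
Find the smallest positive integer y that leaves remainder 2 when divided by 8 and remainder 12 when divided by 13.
M = 8 × 13 = 104. M₁ = 13, y₁ ≡ 5 (mod 8). M₂ = 8, y₂ ≡ 5 (mod 13). y = 2×13×5 + 12×8×5 ≡ 90 (mod 104)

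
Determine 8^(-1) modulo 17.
Since 17 is prime, by Fermat 8^(-1) ≡ 8^{15} ≡ 15 mod 17. Verify: 8 × 15 = 120 ≡ 1 mod 17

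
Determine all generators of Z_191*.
There are φ(190) = 72 primitive roots mod 191: {19, 21, 22, 28, 29, 33, 35, 42, 44, 47, 53, 56, 57, 58, 61, 62, 63, 71, 73, 74, 76, 83, 87, 88, 89, 91, 93, 94, 95, 99, 101, 105, 106, 110, 111, 112, 113, 114, 116, 119, 123, 124, 126, 127, 131, 132, 137, 140, 141, 143, 145, 146, 148, 151, 157, 164, 165, 167, 168, 171, 173, 174, 175, 176, 178, 179, 181, 182, 183, 187, 188, 189}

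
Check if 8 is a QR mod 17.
By Euler's criterion: 8^{8} ≡ 1 (mod 17). Since this equals 1, 8 is a QR.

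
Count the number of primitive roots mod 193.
A prime p has φ(p-1) primitive roots; here φ(192) = 64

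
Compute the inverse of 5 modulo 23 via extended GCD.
Extended GCD: 5(-9) + 23(2) = 1. So 5^(-1) ≡ -9 ≡ 14 (mod 23). Verify: 5 × 14 = 70 ≡ 1 (mod 23)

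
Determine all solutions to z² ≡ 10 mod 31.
The square roots of 10 mod 31 are 14 and 17. Verify: 14² = 196 ≡ 10 mod 31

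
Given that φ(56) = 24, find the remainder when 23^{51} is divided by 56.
By Euler: 23^{24} ≡ 1 mod 56 since gcd(23, 56) = 1. 51 = 2×24 + 3. So 23^{51} ≡ 23^{3} ≡ 15 mod 56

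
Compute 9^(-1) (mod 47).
Since 47 is prime, by Fermat 9^(-1) ≡ 9^{45} ≡ 21 (mod 47). Verify: 9 × 21 = 189 ≡ 1 (mod 47)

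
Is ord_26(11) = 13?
Powers of 11 mod 26: 11^1≡11, 11^2≡17, 11^3≡5, 11^4≡3, 11^5≡7, 11^6≡25, 11^7≡15, 11^8≡9, 11^9≡21, 11^10≡23, 11^11≡19, 11^12≡1. Already 11^12≡1, so the order is 12 < 13. No, the actual order is 12.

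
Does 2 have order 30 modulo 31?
2^{5} ≡ 1 mod 31 and 5 < 30, so ord_31(2) = 5 ≠ 30 and 2 is not a primitive root.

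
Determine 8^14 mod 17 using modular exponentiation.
By repeated squaring mod 17: 8^{1}≡8, 8^{2}≡13, 8^{4}≡16, 8^{8}≡1. Then 8^{14} = 8^{8+4+2} ≡ 1 × 16 × 13 ≡ 4 mod 17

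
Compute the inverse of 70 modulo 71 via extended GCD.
Extended GCD: 70(-1) + 71(1) = 1. So 70^(-1) ≡ -1 ≡ 70 (mod 71). Verify: 70 × 70 = 4900 ≡ 1 (mod 71)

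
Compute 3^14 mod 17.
By repeated squaring mod 17: 3^{1}≡3, 3^{2}≡9, 3^{4}≡13, 3^{8}≡16. Then 3^{14} = 3^{8+4+2} ≡ 16 × 13 × 9 ≡ 2 mod 17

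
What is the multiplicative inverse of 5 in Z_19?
Since 19 is prime, by Fermat 5^(-1) ≡ 5^{17} ≡ 4 (mod 19). Verify: 5 × 4 = 20 ≡ 1 (mod 19)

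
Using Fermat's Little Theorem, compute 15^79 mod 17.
By Fermat: 15^{16} ≡ 1 mod 17. 79 = 4×16 + 15. So 15^{79} ≡ 15^{15} ≡ 8 mod 17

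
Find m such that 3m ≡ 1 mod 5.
Since 5 is prime, by Fermat 3^(-1) ≡ 3^{3} ≡ 2 mod 5. Verify: 3 × 2 = 6 ≡ 1 mod 5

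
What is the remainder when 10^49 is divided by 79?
By repeated squaring mod 79: 10^{1}≡10, 10^{2}≡21, 10^{4}≡46, 10^{8}≡62, 10^{16}≡52, 10^{32}≡18. Then 10^{49} = 10^{32+16+1} ≡ 18 × 52 × 10 ≡ 38 mod 79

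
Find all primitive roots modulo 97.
There are φ(96) = 32 primitive roots mod 97: {5, 7, 10, 13, 14, 15, 17, 21, 23, 26, 29, 37, 38, 39, 40, 41, 56, 57, 58, 59, 60, 68, 71, 74, 76, 80, 82, 83, 84, 87, 90, 92}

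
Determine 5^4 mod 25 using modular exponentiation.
5^{4} = 625 ≡ 0 (mod 25)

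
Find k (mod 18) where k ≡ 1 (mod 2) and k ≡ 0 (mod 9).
M = 2 × 9 = 18. M₁ = 9, y₁ ≡ 1 (mod 2). M₂ = 2, y₂ ≡ 5 (mod 9). k = 1×9×1 + 0×2×5 ≡ 9 (mod 18)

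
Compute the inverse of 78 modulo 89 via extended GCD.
Extended GCD: 78(8) + 89(-7) = 1. So 78^(-1) ≡ 8 (mod 89). Verify: 78 × 8 = 624 ≡ 1 (mod 89)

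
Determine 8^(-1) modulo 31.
Since 31 is prime, by Fermat 8^(-1) ≡ 8^{29} ≡ 4 (mod 31). Verify: 8 × 4 = 32 ≡ 1 (mod 31)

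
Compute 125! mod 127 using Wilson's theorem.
(126)! = (125)! × (126) ≡ -1 mod 127. So (125)! ≡ -1 × (126)^(-1) ≡ (-1)×(-1) = 1 mod 127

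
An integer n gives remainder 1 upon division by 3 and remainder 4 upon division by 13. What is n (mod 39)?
M = 3 × 13 = 39. M₁ = 13, y₁ ≡ 1 (mod 3). M₂ = 3, y₂ ≡ 9 (mod 13). n = 1×13×1 + 4×3×9 ≡ 4 (mod 39)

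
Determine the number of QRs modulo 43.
Exactly half the non-zero residues mod a prime are QRs: (43-1)/2 = 21.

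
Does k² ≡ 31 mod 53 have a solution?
By Euler's criterion: 31^{26} ≡ 52 mod 53. Since this equals -1 (≡ 52), 31 is not a QR.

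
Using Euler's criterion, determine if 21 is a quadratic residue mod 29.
By Euler's criterion: 21^{14} ≡ 28 (mod 29). Since this equals -1 (≡ 28), 21 is not a QR.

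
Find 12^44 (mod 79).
By repeated squaring (mod 79): 12^{1}≡12, 12^{2}≡65, 12^{4}≡38, 12^{8}≡22, 12^{16}≡10, 12^{32}≡21. Then 12^{44} = 12^{32+8+4} ≡ 21 × 22 × 38 ≡ 18 (mod 79)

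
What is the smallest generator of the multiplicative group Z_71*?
g = 7. Powers: [7, 49, 59, 58, 51, 2, ...] generates all 70 non-zero residues.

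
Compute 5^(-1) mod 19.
Since 19 is prime, by Fermat 5^(-1) ≡ 5^{17} ≡ 4 mod 19. Verify: 5 × 4 = 20 ≡ 1 mod 19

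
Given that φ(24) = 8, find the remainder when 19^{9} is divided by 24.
By Euler: 19^{8} ≡ 1 (mod 24) since gcd(19, 24) = 1. 9 = 1×8 + 1. So 19^{9} ≡ 19^{1} ≡ 19 (mod 24)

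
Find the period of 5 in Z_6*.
Powers of 5 mod 6: 5^1≡5, 5^2≡1. ord_6(5) = 2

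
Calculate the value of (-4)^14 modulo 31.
By repeated squaring mod 31: (-4)^{1}≡27, (-4)^{2}≡16, (-4)^{4}≡8, (-4)^{8}≡2. Then (-4)^{14} = (-4)^{8+4+2} ≡ 2 × 8 × 16 ≡ 8 mod 31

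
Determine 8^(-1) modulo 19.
Since 19 is prime, by Fermat 8^(-1) ≡ 8^{17} ≡ 12 (mod 19). Verify: 8 × 12 = 96 ≡ 1 (mod 19)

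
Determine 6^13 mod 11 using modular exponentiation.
Using Fermat: 6^{10} ≡ 1 (mod 11). 13 ≡ 3 (mod 10). So 6^{13} ≡ 6^{3} ≡ 7 (mod 11)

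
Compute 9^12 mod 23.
By repeated squaring (mod 23): 9^{1}≡9, 9^{2}≡12, 9^{4}≡6, 9^{8}≡13. Then 9^{12} = 9^{8+4} ≡ 13 × 6 ≡ 9 (mod 23)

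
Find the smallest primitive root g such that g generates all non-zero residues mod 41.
g = 6. For each prime q|40: 6^{20}≡40, 6^{8}≡10, none ≡ 1, so ord_41(6) = 40 and 6 is a primitive root.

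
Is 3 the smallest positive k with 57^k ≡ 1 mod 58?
Powers of 57 mod 58: 57^1≡57, 57^2≡1. Already 57^2≡1, so the order is 2 < 3. No, the actual order is 2.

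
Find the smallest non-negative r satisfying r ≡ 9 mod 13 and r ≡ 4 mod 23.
M = 13 × 23 = 299. M₁ = 23, y₁ ≡ 4 mod 13. M₂ = 13, y₂ ≡ 16 mod 23. r = 9×23×4 + 4×13×16 ≡ 165 mod 299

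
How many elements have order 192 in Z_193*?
A prime p has φ(p-1) primitive roots; here φ(192) = 64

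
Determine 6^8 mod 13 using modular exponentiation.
By repeated squaring mod 13: 6^{1}≡6, 6^{2}≡10, 6^{4}≡9, 6^{8}≡3. So 6^{8} ≡ 3 mod 13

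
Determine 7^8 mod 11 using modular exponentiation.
By repeated squaring mod 11: 7^{1}≡7, 7^{2}≡5, 7^{4}≡3, 7^{8}≡9. So 7^{8} ≡ 9 mod 11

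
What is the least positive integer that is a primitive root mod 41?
g = 6. For each prime q|40: 6^{20}≡40, 6^{8}≡10, none ≡ 1, so ord_41(6) = 40 and 6 is a primitive root.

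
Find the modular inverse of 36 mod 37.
Since 37 is prime, by Fermat 36^(-1) ≡ 36^{35} ≡ 36 (mod 37). Verify: 36 × 36 = 1296 ≡ 1 (mod 37)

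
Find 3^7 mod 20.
By repeated squaring mod 20: 3^{1}≡3, 3^{2}≡9, 3^{4}≡1. Then 3^{7} = 3^{4+2+1} ≡ 1 × 9 × 3 ≡ 7 mod 20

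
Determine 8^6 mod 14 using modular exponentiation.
By repeated squaring mod 14: 8^{1}≡8, 8^{2}≡8, 8^{4}≡8. Then 8^{6} = 8^{4+2} ≡ 8 × 8 ≡ 8 mod 14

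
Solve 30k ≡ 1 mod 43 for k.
Since 43 is prime, by Fermat 30^(-1) ≡ 30^{41} ≡ 33 mod 43. Verify: 30 × 33 = 990 ≡ 1 mod 43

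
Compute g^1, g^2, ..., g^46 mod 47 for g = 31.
31^1, 31^2, ..., 31^{46} mod 47: [31, 21, 40, 18, 41, 2, 15, 42, 33, 36, 35, 4, 30, 37, 19, 25, 23, 8, 13, 27, 38, 3, 46, 16, 26, 7, 29, 6, 45, 32, 5, 14, 11, 12, 43, 17, 10, 28, 22, 24, 39, 34, 20, 9, 44, 1]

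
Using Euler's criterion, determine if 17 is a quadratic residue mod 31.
By Euler's criterion: 17^{15} ≡ 30 mod 31. Since this equals -1 (≡ 30), 17 is not a QR.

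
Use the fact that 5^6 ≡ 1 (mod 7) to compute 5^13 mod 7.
By Fermat: 5^{6} ≡ 1 (mod 7). 13 = 2×6 + 1. So 5^{13} ≡ 5^{1} ≡ 5 (mod 7)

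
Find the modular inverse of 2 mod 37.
Since 37 is prime, by Fermat 2^(-1) ≡ 2^{35} ≡ 19 (mod 37). Verify: 2 × 19 = 38 ≡ 1 (mod 37)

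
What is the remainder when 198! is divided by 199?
By Wilson's theorem, (198)! ≡ -1 ≡ 198 (mod 199)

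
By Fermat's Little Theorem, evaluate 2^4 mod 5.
By Fermat's Little Theorem, 2^{4} ≡ 1 mod 5 since 5 is prime and gcd(2, 5) = 1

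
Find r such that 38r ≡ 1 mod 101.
Since 101 is prime, by Fermat 38^(-1) ≡ 38^{99} ≡ 8 mod 101. Verify: 38 × 8 = 304 ≡ 1 mod 101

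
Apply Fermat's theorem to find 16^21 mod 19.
By Fermat: 16^{18} ≡ 1 mod 19. So 16^{21} = 16^{18} · 16^{3} ≡ 16^{3} ≡ 11 mod 19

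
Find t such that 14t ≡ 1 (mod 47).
Since 47 is prime, by Fermat 14^(-1) ≡ 14^{45} ≡ 37 (mod 47). Verify: 14 × 37 = 518 ≡ 1 (mod 47)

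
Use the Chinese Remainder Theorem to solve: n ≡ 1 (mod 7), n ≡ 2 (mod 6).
M = 7 × 6 = 42. M₁ = 6, y₁ ≡ 6 (mod 7). M₂ = 7, y₂ ≡ 1 (mod 6). n = 1×6×6 + 2×7×1 ≡ 8 (mod 42)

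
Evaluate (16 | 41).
(16/41) = 16^{20} mod 41 = 1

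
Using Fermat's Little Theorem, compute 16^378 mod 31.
By Fermat: 16^{30} ≡ 1 (mod 31). 378 ≡ 18 (mod 30). So 16^{378} ≡ 16^{18} ≡ 4 (mod 31)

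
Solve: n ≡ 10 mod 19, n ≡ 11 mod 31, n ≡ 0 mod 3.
M = 19 × 31 × 3 = 1767. M₁ = 93, y₁ ≡ 9 mod 19. M₂ = 57, y₂ ≡ 6 mod 31. M₃ = 589, y₃ ≡ 1 mod 3. n = 10×93×9 + 11×57×6 + 0×589×1 ≡ 1530 mod 1767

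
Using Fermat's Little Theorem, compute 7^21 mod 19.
By Fermat: 7^{18} ≡ 1 (mod 19). So 7^{21} = 7^{18} · 7^{3} ≡ 7^{3} ≡ 1 (mod 19)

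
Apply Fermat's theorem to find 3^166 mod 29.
By Fermat: 3^{28} ≡ 1 mod 29. 166 = 5×28 + 26. So 3^{166} ≡ 3^{26} ≡ 13 mod 29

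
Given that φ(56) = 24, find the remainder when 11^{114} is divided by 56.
By Euler: 11^{24} ≡ 1 mod 56 since gcd(11, 56) = 1. 114 = 4×24 + 18. So 11^{114} ≡ 11^{18} ≡ 1 mod 56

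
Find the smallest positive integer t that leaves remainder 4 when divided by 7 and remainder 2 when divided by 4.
M = 7 × 4 = 28. M₁ = 4, y₁ ≡ 2 mod 7. M₂ = 7, y₂ ≡ 3 mod 4. t = 4×4×2 + 2×7×3 ≡ 18 mod 28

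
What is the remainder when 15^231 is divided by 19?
Using Fermat: 15^{18} ≡ 1 mod 19. 231 ≡ 15 mod 18. So 15^{231} ≡ 15^{15} ≡ 8 mod 19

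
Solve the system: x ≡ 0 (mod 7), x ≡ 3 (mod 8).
M = 7 × 8 = 56. M₁ = 8, y₁ ≡ 1 (mod 7). M₂ = 7, y₂ ≡ 7 (mod 8). x = 0×8×1 + 3×7×7 ≡ 35 (mod 56)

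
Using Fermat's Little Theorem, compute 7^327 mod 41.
By Fermat: 7^{40} ≡ 1 mod 41. 327 ≡ 7 mod 40. So 7^{327} ≡ 7^{7} ≡ 17 mod 41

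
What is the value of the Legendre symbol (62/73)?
(62/73) = 62^{36} mod 73 = -1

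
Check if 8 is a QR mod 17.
By Euler's criterion: 8^{8} ≡ 1 (mod 17). Since this equals 1, 8 is a QR.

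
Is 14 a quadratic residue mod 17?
By Euler's criterion: 14^{8} ≡ 16 mod 17. Since this equals -1 (≡ 16), 14 is not a QR.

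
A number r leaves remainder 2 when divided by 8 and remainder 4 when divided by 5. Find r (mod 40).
M = 8 × 5 = 40. M₁ = 5, y₁ ≡ 5 (mod 8). M₂ = 8, y₂ ≡ 2 (mod 5). r = 2×5×5 + 4×8×2 ≡ 34 (mod 40)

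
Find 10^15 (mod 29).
By repeated squaring (mod 29): 10^{1}≡10, 10^{2}≡13, 10^{4}≡24, 10^{8}≡25. Then 10^{15} = 10^{8+4+2+1} ≡ 25 × 24 × 13 × 10 ≡ 19 (mod 29)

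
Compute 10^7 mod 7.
Using Fermat: 10^{6} ≡ 1 mod 7. 7 ≡ 1 mod 6. So 10^{7} ≡ 10^{1} ≡ 3 mod 7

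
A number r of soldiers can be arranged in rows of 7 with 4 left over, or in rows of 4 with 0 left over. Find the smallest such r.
M = 7 × 4 = 28. M₁ = 4, y₁ ≡ 2 (mod 7). M₂ = 7, y₂ ≡ 3 (mod 4). r = 4×4×2 + 0×7×3 ≡ 4 (mod 28)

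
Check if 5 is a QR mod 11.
By Euler's criterion: 5^{5} ≡ 1 (mod 11). Since this equals 1, 5 is a QR.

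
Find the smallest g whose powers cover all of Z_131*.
g = 2. Powers: [2, 4, 8, 16, 32, 64, 128, 125, 119, ...] generates all 130 non-zero residues.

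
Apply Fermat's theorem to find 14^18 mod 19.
By Fermat's Little Theorem, 14^{18} ≡ 1 mod 19 since 19 is prime and gcd(14, 19) = 1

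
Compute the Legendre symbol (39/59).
(39/59) = 39^{29} mod 59 = -1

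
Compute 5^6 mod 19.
By repeated squaring mod 19: 5^{1}≡5, 5^{2}≡6, 5^{4}≡17. Then 5^{6} = 5^{4+2} ≡ 17 × 6 ≡ 7 mod 19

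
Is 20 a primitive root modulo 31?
20^{15} ≡ 1 (mod 31) and 15 < 30, so ord_31(20) = 15 ≠ 30 and 20 is not a primitive root.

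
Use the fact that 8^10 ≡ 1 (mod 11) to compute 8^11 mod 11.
By Fermat: 8^{10} ≡ 1 (mod 11). So 8^{11} = 8^{10} · 8^{1} ≡ 8^{1} ≡ 8 (mod 11)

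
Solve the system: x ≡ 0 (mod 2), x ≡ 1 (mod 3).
M = 2 × 3 = 6. M₁ = 3, y₁ ≡ 1 (mod 2). M₂ = 2, y₂ ≡ 2 (mod 3). x = 0×3×1 + 1×2×2 ≡ 4 (mod 6)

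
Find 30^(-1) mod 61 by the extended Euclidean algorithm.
Extended GCD: 30(-2) + 61(1) = 1. So 30^(-1) ≡ -2 ≡ 59 mod 61. Verify: 30 × 59 = 1770 ≡ 1 mod 61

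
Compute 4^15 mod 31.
By repeated squaring (mod 31): 4^{1}≡4, 4^{2}≡16, 4^{4}≡8, 4^{8}≡2. Then 4^{15} = 4^{8+4+2+1} ≡ 2 × 8 × 16 × 4 ≡ 1 (mod 31)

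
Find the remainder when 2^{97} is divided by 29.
By Fermat: 2^{28} ≡ 1 mod 29. 97 = 3×28 + 13. So 2^{97} ≡ 2^{13} ≡ 14 mod 29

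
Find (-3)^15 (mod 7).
Using Fermat: (-3)^{6} ≡ 1 (mod 7). 15 ≡ 3 (mod 6). So (-3)^{15} ≡ (-3)^{3} ≡ 1 (mod 7)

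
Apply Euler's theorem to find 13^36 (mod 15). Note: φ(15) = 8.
By Euler: 13^{8} ≡ 1 (mod 15) since gcd(13, 15) = 1. 36 = 4×8 + 4. So 13^{36} ≡ 13^{4} ≡ 1 (mod 15)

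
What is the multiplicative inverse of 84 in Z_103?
Since 103 is prime, by Fermat 84^(-1) ≡ 84^{101} ≡ 65 (mod 103). Verify: 84 × 65 = 5460 ≡ 1 (mod 103)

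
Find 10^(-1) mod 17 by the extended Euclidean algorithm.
Extended GCD: 10(-5) + 17(3) = 1. So 10^(-1) ≡ -5 ≡ 12 mod 17. Verify: 10 × 12 = 120 ≡ 1 mod 17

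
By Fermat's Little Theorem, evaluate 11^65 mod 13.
By Fermat: 11^{12} ≡ 1 mod 13. 65 = 5×12 + 5. So 11^{65} ≡ 11^{5} ≡ 7 mod 13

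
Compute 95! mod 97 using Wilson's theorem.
(96)! = (95)! × (96) ≡ -1 mod 97. So (95)! ≡ -1 × (96)^(-1) ≡ (-1)×(-1) = 1 mod 97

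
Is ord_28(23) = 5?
Powers of 23 mod 28: 23^1≡23, 23^2≡25, 23^3≡15, 23^4≡9, 23^5≡11, 23^6≡1. 23^5≡11≢1, so ord ≠ 5. No, the actual order is 6.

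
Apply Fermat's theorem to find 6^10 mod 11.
By Fermat's Little Theorem, 6^{10} ≡ 1 mod 11 since 11 is prime and gcd(6, 11) = 1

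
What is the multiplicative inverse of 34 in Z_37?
Since 37 is prime, by Fermat 34^(-1) ≡ 34^{35} ≡ 12 (mod 37). Verify: 34 × 12 = 408 ≡ 1 (mod 37)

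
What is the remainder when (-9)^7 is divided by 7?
Using Fermat: (-9)^{6} ≡ 1 mod 7. 7 ≡ 1 mod 6. So (-9)^{7} ≡ (-9)^{1} ≡ 5 mod 7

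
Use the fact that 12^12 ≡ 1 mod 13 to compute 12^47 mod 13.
By Fermat: 12^{12} ≡ 1 mod 13. 47 = 3×12 + 11. So 12^{47} ≡ 12^{11} ≡ 12 mod 13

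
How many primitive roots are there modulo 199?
A prime p has φ(p-1) primitive roots; here φ(198) = 60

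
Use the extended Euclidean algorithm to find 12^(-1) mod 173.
Extended GCD: 12(-72) + 173(5) = 1. So 12^(-1) ≡ -72 ≡ 101 mod 173. Verify: 12 × 101 = 1212 ≡ 1 mod 173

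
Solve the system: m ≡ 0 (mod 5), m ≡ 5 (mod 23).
M = 5 × 23 = 115. M₁ = 23, y₁ ≡ 2 (mod 5). M₂ = 5, y₂ ≡ 14 (mod 23). m = 0×23×2 + 5×5×14 ≡ 5 (mod 115)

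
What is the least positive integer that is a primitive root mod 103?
g = 5. For each prime q|102: 5^{51}≡102, 5^{34}≡56, 5^{6}≡72, none ≡ 1, so ord_103(5) = 102 and 5 is a primitive root.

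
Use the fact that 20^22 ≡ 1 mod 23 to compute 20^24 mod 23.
By Fermat: 20^{22} ≡ 1 mod 23. So 20^{24} = 20^{22} · 20^{2} ≡ 20^{2} ≡ 9 mod 23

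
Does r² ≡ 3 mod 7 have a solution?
By Euler's criterion: 3^{3} ≡ 6 mod 7. Since this equals -1 (≡ 6), 3 is not a QR.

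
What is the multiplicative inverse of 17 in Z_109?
Since 109 is prime, by Fermat 17^(-1) ≡ 17^{107} ≡ 77 mod 109. Verify: 17 × 77 = 1309 ≡ 1 mod 109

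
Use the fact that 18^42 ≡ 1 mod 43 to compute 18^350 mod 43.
By Fermat: 18^{42} ≡ 1 mod 43. 350 ≡ 14 mod 42. So 18^{350} ≡ 18^{14} ≡ 6 mod 43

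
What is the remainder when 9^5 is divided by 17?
By repeated squaring (mod 17): 9^{1}≡9, 9^{2}≡13, 9^{4}≡16. Then 9^{5} = 9^{4+1} ≡ 16 × 9 ≡ 8 (mod 17)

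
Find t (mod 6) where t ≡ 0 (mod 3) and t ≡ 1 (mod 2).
M = 3 × 2 = 6. M₁ = 2, y₁ ≡ 2 (mod 3). M₂ = 3, y₂ ≡ 1 (mod 2). t = 0×2×2 + 1×3×1 ≡ 3 (mod 6)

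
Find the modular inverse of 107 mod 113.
Since 113 is prime, by Fermat 107^(-1) ≡ 107^{111} ≡ 94 mod 113. Verify: 107 × 94 = 10058 ≡ 1 mod 113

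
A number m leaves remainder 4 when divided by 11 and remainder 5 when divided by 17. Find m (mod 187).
M = 11 × 17 = 187. M₁ = 17, y₁ ≡ 2 (mod 11). M₂ = 11, y₂ ≡ 14 (mod 17). m = 4×17×2 + 5×11×14 ≡ 158 (mod 187)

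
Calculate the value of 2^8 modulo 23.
By repeated squaring (mod 23): 2^{1}≡2, 2^{2}≡4, 2^{4}≡16, 2^{8}≡3. So 2^{8} ≡ 3 (mod 23)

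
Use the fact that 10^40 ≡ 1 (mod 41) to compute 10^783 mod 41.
By Fermat: 10^{40} ≡ 1 (mod 41). 783 ≡ 23 (mod 40). So 10^{783} ≡ 10^{23} ≡ 16 (mod 41)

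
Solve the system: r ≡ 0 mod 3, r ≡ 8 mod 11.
M = 3 × 11 = 33. M₁ = 11, y₁ ≡ 2 mod 3. M₂ = 3, y₂ ≡ 4 mod 11. r = 0×11×2 + 8×3×4 ≡ 30 mod 33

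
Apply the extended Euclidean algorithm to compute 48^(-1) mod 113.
Extended GCD: 48(-40) + 113(17) = 1. So 48^(-1) ≡ -40 ≡ 73 (mod 113). Verify: 48 × 73 = 3504 ≡ 1 (mod 113)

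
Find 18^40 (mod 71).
By repeated squaring (mod 71): 18^{1}≡18, 18^{2}≡40, 18^{4}≡38, 18^{8}≡24, 18^{16}≡8, 18^{32}≡64. Then 18^{40} = 18^{32+8} ≡ 64 × 24 ≡ 45 (mod 71)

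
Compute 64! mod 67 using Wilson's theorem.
(66)! = (64)! × (65) × (66) ≡ -1 mod 67. So (64)! ≡ -1 × [(66)(65)]^(-1) ≡ 33 mod 67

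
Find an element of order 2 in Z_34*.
33 has order 2 mod 34 since 33^{2} ≡ 1 (mod 34) and no smaller power works.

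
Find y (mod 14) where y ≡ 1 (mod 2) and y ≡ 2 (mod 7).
M = 2 × 7 = 14. M₁ = 7, y₁ ≡ 1 (mod 2). M₂ = 2, y₂ ≡ 4 (mod 7). y = 1×7×1 + 2×2×4 ≡ 9 (mod 14)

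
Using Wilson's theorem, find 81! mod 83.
(82)! = (81)! × (82) ≡ -1 (mod 83). So (81)! ≡ -1 × (82)^(-1) ≡ (-1)×(-1) = 1 (mod 83)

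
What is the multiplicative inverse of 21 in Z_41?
Since 41 is prime, by Fermat 21^(-1) ≡ 21^{39} ≡ 2 (mod 41). Verify: 21 × 2 = 42 ≡ 1 (mod 41)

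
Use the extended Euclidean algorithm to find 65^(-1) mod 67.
Extended GCD: 65(33) + 67(-32) = 1. So 65^(-1) ≡ 33 (mod 67). Verify: 65 × 33 = 2145 ≡ 1 (mod 67)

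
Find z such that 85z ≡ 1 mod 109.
Since 109 is prime, by Fermat 85^(-1) ≡ 85^{107} ≡ 59 mod 109. Verify: 85 × 59 = 5015 ≡ 1 mod 109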